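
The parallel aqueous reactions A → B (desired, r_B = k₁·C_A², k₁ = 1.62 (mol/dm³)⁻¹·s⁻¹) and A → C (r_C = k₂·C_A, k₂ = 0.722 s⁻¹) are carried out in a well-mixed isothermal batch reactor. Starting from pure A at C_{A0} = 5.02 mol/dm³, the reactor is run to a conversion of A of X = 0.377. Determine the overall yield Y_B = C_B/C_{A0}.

C_A = C_{A0}(1−X) = 3.127 mol/dm³.
Along a PFR/batch, dC_C/dC_A = −r_C/(r_B+r_C) = −k₂/(k₂+k₁·C_A).
Integrating from C_{A0} to C_A: C_C = (0.722/1.62)·ln[(0.722+1.62·5.02)/(0.722+1.62·3.13)] = 0.4457·ln(8.854/5.788) = 0.1894 mol/dm³.
Then C_B = (C_{A0}−C_A) − C_C = 1.893 − 0.1894 = 1.703 mol/dm³.
Y_B = C_B/C_{A0} = 1.703/5.02 = 0.339.

0.339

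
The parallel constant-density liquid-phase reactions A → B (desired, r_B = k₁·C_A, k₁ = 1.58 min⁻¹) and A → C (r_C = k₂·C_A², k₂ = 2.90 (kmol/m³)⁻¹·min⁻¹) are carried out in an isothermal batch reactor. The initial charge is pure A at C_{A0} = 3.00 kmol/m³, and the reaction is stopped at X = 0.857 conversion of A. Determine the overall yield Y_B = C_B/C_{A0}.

C_A = C_{A0}(1−X) = 0.4290 kmol/m³.
Along a PFR/batch, dC_B/dC_A = −r_B/(r_B+r_C) = −k₁/(k₁+k₂·C_A).
Integrating from C_{A0} to C_A: C_B = (1.58/2.90)·ln[(1.58+2.90·3.00)/(1.58+2.90·0.429)] = 0.5448·ln(10.28/2.824) = 0.7039 kmol/m³.
Y_B = C_B/C_{A0} = 0.7039/3.00 = 0.235.

0.235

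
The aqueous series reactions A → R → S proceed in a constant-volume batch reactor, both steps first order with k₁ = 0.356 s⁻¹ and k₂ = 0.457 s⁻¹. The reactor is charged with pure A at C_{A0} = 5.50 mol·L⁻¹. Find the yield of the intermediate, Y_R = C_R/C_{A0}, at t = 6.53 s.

Solving the coupled first-order balances gives C_R(t) = [k₁/(k₂−k₁)]·C_{A0}·(e^(−k₁t) − e^(−k₂t)).
e^(−k₁t) = e^(−0.356×6.53) = e^(−2.325) = 0.09781; e^(−k₂t) = e^(−2.984) = 0.05058.
C_R = 0.356×5.50/(0.457−0.356) × (0.09781−0.05058) = 19.39×0.04724 = 0.9157 mol·L⁻¹.
Y_R = C_R/C_{A0} = 0.9157/5.50 = 0.166.

0.166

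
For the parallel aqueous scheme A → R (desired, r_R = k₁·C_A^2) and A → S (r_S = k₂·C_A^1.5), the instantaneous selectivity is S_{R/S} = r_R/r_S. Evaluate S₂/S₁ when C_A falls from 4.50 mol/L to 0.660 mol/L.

0.383

S_{R/S} = (k₁/k₂)·C_A^0.5, so S₂/S₁ = (C_{A,2}/C_{A,1})^0.5.
= (0.660/4.50)^0.5 = (0.1467)^0.5 = 0.383.
Selectivity toward R falls as C_A falls — high-concentration operation is favoured.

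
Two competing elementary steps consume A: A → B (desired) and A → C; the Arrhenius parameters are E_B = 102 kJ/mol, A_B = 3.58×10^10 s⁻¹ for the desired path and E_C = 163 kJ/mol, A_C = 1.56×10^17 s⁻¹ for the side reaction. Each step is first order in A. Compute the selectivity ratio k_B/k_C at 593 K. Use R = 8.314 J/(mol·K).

0.0542

k_B/k_C = (A_B/A_C)·exp[−(E_B−E_C)/(RT)] = (A_B/A_C)·exp[(E_C−E_B)/(RT)].
(E_C−E_B)/(RT) = (163−102)×10³/(8.314×593) = 61000/4930 = 12.37.
k_B/k_C = (3.58×10^10/1.56×10^17)·exp(12.37) = 2.295×10^-7 × 2.363×10^5 = 0.0542.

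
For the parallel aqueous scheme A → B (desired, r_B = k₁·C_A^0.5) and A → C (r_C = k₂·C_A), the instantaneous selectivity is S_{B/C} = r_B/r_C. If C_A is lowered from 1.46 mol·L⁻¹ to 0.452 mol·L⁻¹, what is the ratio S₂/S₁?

S_{B/C} = (k₁/k₂)·C_A^-0.5, so S₂/S₁ = (C_{A,2}/C_{A,1})^-0.5.
= (0.452/1.46)^(-0.5) = (0.3096)^(-0.5) = 1.80.

1.80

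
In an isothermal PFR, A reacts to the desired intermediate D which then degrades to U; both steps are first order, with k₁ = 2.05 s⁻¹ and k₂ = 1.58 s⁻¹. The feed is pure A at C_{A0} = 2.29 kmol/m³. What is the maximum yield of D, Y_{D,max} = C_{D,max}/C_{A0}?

For a first-order series the maximum intermediate yield is C_{D,max}/C_{A0} = (k₁/k₂)^[k₂/(k₂−k₁)].
= (2.05/1.58)^(1.58/(1.58−2.05)) = (1.297)^(-3.362) = 0.4167.

0.417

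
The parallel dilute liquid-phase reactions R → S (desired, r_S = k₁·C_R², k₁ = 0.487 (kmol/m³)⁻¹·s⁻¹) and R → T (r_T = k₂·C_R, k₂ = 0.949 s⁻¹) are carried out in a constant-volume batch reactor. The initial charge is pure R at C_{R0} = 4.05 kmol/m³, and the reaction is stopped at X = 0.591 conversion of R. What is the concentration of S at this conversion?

1.40 kmol/m³

C_R = C_{R0}(1−X) = 1.656 kmol/m³.
Along a PFR/batch, dC_T/dC_R = −r_T/(r_S+r_T) = −k₂/(k₂+k₁·C_R).
Integrating from C_{R0} to C_R: C_T = (0.949/0.487)·ln[(0.949+0.487·4.05)/(0.949+0.487·1.66)] = 1.949·ln(2.921/1.756) = 0.9922 kmol/m³.
Then C_S = (C_{R0}−C_R) − C_T = 2.394 − 0.9922 = 1.401 kmol/m³.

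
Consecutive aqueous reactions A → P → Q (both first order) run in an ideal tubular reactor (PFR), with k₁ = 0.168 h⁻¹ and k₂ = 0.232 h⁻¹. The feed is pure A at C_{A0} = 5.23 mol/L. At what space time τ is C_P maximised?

The intermediate peaks when r₁ = r₂, i.e. k₁e^(−k₁τ) = k₂e^(−k₂τ), giving τ_opt = ln(k₂/k₁)/(k₂−k₁).
= ln(0.232/0.168)/(0.232−0.168) = ln(1.381)/0.06400 = 0.3228/0.06400 = 5.04 h.

5.04 h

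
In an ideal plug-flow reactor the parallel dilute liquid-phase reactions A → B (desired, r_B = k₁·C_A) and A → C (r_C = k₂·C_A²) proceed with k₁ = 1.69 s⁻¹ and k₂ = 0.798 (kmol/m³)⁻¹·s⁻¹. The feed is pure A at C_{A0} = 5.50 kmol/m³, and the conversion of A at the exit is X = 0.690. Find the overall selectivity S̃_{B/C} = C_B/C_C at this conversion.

0.625

C_A = C_{A0}(1−X) = 1.705 kmol/m³.
Along a PFR/batch, dC_B/dC_A = −r_B/(r_B+r_C) = −k₁/(k₁+k₂·C_A).
Integrating from C_{A0} to C_A: C_B = (1.69/0.798)·ln[(1.69+0.798·5.50)/(1.69+0.798·1.71)] = 2.118·ln(6.079/3.051) = 1.460 kmol/m³.
C_C = (C_{A0}−C_A)−C_B = 2.335 kmol/m³; S̃_{B/C} = 1.460/2.335 = 0.625.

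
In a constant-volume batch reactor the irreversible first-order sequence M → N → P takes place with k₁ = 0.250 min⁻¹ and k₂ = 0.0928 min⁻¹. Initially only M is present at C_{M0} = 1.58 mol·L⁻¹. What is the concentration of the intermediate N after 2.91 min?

0.704 mol·L⁻¹

The intermediate concentration in a first-order A→B→C sequence is C_N = k₁C_{M0}(e^(−k₁t) − e^(−k₂t))/(k₂−k₁).
e^(−k₁t) = e^(−0.250×2.91) = e^(−0.7275) = 0.4831; e^(−k₂t) = e^(−0.2700) = 0.7633.
C_N = 0.250×1.58/(0.0928−0.250) × (0.4831−0.7633) = (-2.513)×(-0.2802) = 0.7041 mol·L⁻¹.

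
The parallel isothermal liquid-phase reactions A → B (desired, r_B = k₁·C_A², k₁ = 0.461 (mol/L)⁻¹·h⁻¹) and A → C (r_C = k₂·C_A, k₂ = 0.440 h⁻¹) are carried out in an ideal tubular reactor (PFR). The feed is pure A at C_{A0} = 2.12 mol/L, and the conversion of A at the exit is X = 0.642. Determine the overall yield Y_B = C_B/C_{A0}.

0.379

C_A = C_{A0}(1−X) = 0.7590 mol/L.
Along a PFR/batch, dC_C/dC_A = −r_C/(r_B+r_C) = −k₂/(k₂+k₁·C_A).
Integrating from C_{A0} to C_A: C_C = (0.440/0.461)·ln[(0.440+0.461·2.12)/(0.440+0.461·0.759)] = 0.9544·ln(1.417/0.7899) = 0.5580 mol/L.
Then C_B = (C_{A0}−C_A) − C_C = 1.361 − 0.5580 = 0.8030 mol/L.
Y_B = C_B/C_{A0} = 0.8030/2.12 = 0.379.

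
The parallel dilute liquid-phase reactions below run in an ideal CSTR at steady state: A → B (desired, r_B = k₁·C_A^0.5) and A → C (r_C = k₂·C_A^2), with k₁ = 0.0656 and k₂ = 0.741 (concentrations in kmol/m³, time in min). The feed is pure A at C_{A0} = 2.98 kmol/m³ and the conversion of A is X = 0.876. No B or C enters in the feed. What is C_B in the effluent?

Exit C_A = C_{A0}(1−X) = 2.98×0.124 = 0.3695 kmol/m³.
Rates in a CSTR are evaluated at the outlet concentration: r_B = 0.0656×0.3695^0.5 = 0.03988, r_C = 0.741×0.3695^2 = 0.1012.
Fraction of consumed A going to B: r_B/(r_B+r_C) = 0.2827.
C_B = 0.2827·C_{A0}·X = 0.2827×2.98×0.876 = 0.738 kmol/m³.

0.738 kmol/m³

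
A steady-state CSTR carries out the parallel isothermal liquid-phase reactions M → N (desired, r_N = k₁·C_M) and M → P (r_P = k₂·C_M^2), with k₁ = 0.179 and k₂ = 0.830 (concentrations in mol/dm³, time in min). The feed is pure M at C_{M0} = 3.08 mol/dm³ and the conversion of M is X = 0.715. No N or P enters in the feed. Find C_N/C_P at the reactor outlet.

Exit C_M = C_{M0}(1−X) = 3.08×0.285 = 0.8778 mol/dm³.
In a CSTR the entire volume is at exit conditions, so r_N = 0.179×0.8778 = 0.1571 and r_P = 0.830×0.8778^2 = 0.6395.
Overall selectivity = C_N/C_P = r_Nτ/(r_Pτ) = r_N/r_P = 0.246.

0.246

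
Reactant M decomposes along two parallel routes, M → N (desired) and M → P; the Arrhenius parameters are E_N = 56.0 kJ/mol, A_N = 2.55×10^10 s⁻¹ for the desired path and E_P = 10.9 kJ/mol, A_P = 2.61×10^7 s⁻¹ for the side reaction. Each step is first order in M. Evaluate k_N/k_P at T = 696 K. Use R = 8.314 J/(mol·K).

0.403

k_N/k_P = (A_N/A_P)·exp[−(E_N−E_P)/(RT)] = (A_N/A_P)·exp[(E_P−E_N)/(RT)].
(E_P−E_N)/(RT) = (10.9−56.0)×10³/(8.314×696) = -45100/5787 = -7.794.
k_N/k_P = (2.55×10^10/2.61×10^7)·exp(-7.794) = 977.0 × 4.122×10^-4 = 0.403.
Since E_N > E_P, raising the temperature improves selectivity toward N.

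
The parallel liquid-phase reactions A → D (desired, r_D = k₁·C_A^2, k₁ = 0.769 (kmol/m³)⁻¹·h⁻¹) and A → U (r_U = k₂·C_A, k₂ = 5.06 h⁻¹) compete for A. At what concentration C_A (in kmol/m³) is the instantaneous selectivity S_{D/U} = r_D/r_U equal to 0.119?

S_{D/U} = (k₁/k₂)·C_A ⇒ C_A = S·k₂/k₁.
= 0.119×5.06/0.769 = 0.783 kmol/m³.

0.783 kmol/m³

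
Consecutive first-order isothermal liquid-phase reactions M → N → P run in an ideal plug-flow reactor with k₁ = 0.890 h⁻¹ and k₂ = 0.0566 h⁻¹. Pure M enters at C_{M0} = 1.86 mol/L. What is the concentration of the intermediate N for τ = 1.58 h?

1.33 mol/L

Solving the coupled first-order balances gives C_N(τ) = [k₁/(k₂−k₁)]·C_{M0}·(e^(−k₁τ) − e^(−k₂τ)).
e^(−k₁τ) = e^(−0.890×1.58) = e^(−1.406) = 0.2451; e^(−k₂τ) = e^(−0.08943) = 0.9145.
C_N = 0.890×1.86/(0.0566−0.890) × (0.2451−0.9145) = (-1.986)×(-0.6694) = 1.330 mol/L.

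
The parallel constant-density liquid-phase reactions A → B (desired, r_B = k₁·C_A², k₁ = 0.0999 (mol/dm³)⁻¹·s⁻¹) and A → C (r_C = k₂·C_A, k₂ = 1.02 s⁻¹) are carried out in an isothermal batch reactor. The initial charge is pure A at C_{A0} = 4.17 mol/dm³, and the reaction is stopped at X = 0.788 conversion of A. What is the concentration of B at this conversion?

C_A = C_{A0}(1−X) = 0.8840 mol/dm³.
Along a PFR/batch, dC_C/dC_A = −r_C/(r_B+r_C) = −k₂/(k₂+k₁·C_A).
Integrating from C_{A0} to C_A: C_C = (1.02/0.0999)·ln[(1.02+0.0999·4.17)/(1.02+0.0999·0.884)] = 10.21·ln(1.437/1.108) = 2.649 mol/dm³.
Then C_B = (C_{A0}−C_A) − C_C = 3.286 − 2.649 = 0.6372 mol/dm³.

0.637 mol/dm³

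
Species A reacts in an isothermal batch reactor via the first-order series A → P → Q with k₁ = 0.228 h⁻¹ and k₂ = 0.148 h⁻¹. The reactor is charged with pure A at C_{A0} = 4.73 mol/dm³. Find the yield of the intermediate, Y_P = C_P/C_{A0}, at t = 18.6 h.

The intermediate concentration in a first-order A→B→C sequence is C_P = k₁C_{A0}(e^(−k₁t) − e^(−k₂t))/(k₂−k₁).
e^(−k₁t) = e^(−0.228×18.6) = e^(−4.241) = 0.01440; e^(−k₂t) = e^(−2.753) = 0.06375.
C_P = 0.228×4.73/(0.148−0.228) × (0.01440−0.06375) = (-13.48)×(-0.04935) = 0.6653 mol/dm³.
Y_P = C_P/C_{A0} = 0.6653/4.73 = 0.141.

0.141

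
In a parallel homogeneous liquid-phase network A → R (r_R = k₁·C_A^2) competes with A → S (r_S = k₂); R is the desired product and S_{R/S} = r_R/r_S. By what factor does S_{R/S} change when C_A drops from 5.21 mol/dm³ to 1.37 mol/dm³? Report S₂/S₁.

0.0691

S_{R/S} = (k₁/k₂)·C_A^2, so S₂/S₁ = (C_{A,2}/C_{A,1})^2.
= (1.37/5.21)^2 = (0.2630)^2 = 0.0691.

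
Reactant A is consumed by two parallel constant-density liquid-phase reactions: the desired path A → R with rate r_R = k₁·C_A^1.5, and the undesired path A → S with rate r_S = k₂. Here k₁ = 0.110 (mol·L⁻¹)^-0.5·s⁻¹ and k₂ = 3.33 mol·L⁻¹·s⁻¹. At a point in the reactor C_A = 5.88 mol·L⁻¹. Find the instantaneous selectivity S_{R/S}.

0.471

S_{R/S} = r_R/r_S = (k₁·C_A^1.5)/(k₂) = (k₁/k₂)·C_A^1.5.
= (0.110×5.880^1.5) / (3.33) = 1.568/3.330 = 0.471.
Since the desired path is higher order in A, keeping C_A high (PFR or concentrated feed) favours R.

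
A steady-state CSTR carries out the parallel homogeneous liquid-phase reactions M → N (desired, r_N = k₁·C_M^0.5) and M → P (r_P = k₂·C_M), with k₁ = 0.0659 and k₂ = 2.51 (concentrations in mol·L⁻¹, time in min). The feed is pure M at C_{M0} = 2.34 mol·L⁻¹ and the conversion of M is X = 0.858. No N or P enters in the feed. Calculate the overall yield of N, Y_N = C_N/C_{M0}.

0.0374

Exit C_M = C_{M0}(1−X) = 2.34×0.142 = 0.3323 mol·L⁻¹.
In a CSTR the entire volume is at exit conditions, so r_N = 0.0659×0.3323^0.5 = 0.03799 and r_P = 2.51×0.3323 = 0.8340.
Fraction of consumed M going to N: r_N/(r_N+r_P) = 0.04356.
C_N = 0.04356·C_{M0}·X = 0.04356×2.34×0.858 = 0.0875 mol·L⁻¹; Y_N = C_N/C_{M0} = 0.0374.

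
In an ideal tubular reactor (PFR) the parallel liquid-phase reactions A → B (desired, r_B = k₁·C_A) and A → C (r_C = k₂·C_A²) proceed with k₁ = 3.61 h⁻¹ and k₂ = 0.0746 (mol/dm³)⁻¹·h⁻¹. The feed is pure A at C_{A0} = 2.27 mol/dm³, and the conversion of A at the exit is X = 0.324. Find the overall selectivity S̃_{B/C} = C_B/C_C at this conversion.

25.5

C_A = C_{A0}(1−X) = 1.535 mol/dm³.
Along a PFR/batch, dC_B/dC_A = −r_B/(r_B+r_C) = −k₁/(k₁+k₂·C_A).
Integrating from C_{A0} to C_A: C_B = (3.61/0.0746)·ln[(3.61+0.0746·2.27)/(3.61+0.0746·1.53)] = 48.39·ln(3.779/3.724) = 0.7077 mol/dm³.
C_C = (C_{A0}−C_A)−C_B = 0.02781 mol/dm³; S̃_{B/C} = 0.7077/0.02781 = 25.5.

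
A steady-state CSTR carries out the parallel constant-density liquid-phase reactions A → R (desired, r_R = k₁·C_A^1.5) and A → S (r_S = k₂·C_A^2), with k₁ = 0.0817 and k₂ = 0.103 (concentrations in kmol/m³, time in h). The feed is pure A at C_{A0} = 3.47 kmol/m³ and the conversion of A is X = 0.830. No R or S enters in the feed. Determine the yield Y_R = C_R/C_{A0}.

Exit C_A = C_{A0}(1−X) = 3.47×0.170 = 0.5899 kmol/m³.
Rates in a CSTR are evaluated at the outlet concentration: r_R = 0.0817×0.5899^1.5 = 0.03702, r_S = 0.103×0.5899^2 = 0.03584.
Fraction of consumed A going to R: r_R/(r_R+r_S) = 0.5081.
C_R = 0.5081·C_{A0}·X = 0.5081×3.47×0.830 = 1.46 kmol/m³; Y_R = C_R/C_{A0} = 0.422.

0.422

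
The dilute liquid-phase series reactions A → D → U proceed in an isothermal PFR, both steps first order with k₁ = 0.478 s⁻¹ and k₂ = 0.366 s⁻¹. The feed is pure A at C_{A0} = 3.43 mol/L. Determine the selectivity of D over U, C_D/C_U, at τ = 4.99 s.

0.479

For first-order series with pure A initially, C_D(τ) = k₁C_{A0}/(k₂−k₁)·(e^(−k₁τ) − e^(−k₂τ)).
e^(−k₁τ) = e^(−0.478×4.99) = e^(−2.385) = 0.09207; e^(−k₂τ) = e^(−1.826) = 0.1610.
C_D = 0.478×3.43/(0.366−0.478) × (0.09207−0.1610) = (-14.64)×(-0.06893) = 1.009 mol/L.
C_A = C_{A0}e^(−k₁τ) = 0.3158 mol/L, so C_U = C_{A0}−C_A−C_D = 2.105 mol/L; C_D/C_U = 0.479.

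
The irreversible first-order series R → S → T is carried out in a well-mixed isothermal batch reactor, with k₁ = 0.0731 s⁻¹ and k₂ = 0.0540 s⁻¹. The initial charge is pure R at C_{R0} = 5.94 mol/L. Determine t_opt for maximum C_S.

For first-order series the maximum of C_S occurs at t_opt = ln(k₂/k₁)/(k₂−k₁).
= ln(0.0540/0.0731)/(0.0540−0.0731) = ln(0.7387)/-0.01910 = -0.3028/-0.01910 = 15.9 s.

15.9 s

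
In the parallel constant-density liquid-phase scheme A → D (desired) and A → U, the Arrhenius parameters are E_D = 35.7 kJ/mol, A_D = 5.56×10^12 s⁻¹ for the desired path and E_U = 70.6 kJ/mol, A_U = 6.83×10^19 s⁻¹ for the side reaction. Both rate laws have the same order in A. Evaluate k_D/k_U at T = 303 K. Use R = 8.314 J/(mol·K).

0.0846

Since both paths have the same order in A, the concentration cancels and S_{D/U} = k_D/k_U = (A_D/A_U)·exp[(E_U−E_D)/(RT)].
(E_U−E_D)/(RT) = (70.6−35.7)×10³/(8.314×303) = 34900/2519 = 13.85.
k_D/k_U = (5.56×10^12/6.83×10^19)·exp(13.85) = 8.141×10^-8 × 1.039×10^6 = 0.0846.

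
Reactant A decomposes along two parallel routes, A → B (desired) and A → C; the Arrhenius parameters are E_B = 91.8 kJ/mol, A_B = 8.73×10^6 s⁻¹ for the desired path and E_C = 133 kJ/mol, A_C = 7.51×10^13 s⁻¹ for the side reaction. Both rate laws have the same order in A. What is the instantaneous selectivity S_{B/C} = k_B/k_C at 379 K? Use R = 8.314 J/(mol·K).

0.0554

With equal orders, S_{B/C} = k_B/k_C = (A_B/A_C)·exp[(E_C−E_B)/(RT)].
(E_C−E_B)/(RT) = (133−91.8)×10³/(8.314×379) = 41200/3151 = 13.08.
k_B/k_C = (8.73×10^6/7.51×10^13)·exp(13.08) = 1.162×10^-7 × 4.770×10^5 = 0.0554.
Since E_B < E_C, lowering the temperature improves selectivity toward B.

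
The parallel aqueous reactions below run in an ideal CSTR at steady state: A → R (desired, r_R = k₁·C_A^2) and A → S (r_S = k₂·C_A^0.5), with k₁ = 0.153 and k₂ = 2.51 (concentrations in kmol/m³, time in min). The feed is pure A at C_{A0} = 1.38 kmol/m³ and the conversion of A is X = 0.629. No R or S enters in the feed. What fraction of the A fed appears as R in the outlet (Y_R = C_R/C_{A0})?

Exit C_A = C_{A0}(1−X) = 1.38×0.371 = 0.5120 kmol/m³.
In a CSTR the entire volume is at exit conditions, so r_R = 0.153×0.5120^2 = 0.04010 and r_S = 2.51×0.5120^0.5 = 1.796.
Fraction of consumed A going to R: r_R/(r_R+r_S) = 0.02184.
C_R = 0.02184·C_{A0}·X = 0.02184×1.38×0.629 = 0.0190 kmol/m³; Y_R = C_R/C_{A0} = 0.0137.

0.0137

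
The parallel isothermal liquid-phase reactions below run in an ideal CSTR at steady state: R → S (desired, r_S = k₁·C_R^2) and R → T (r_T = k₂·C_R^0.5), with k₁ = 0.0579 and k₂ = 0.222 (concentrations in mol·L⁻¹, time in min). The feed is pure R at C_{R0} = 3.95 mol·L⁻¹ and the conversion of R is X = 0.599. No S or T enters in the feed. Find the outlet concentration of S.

0.809 mol·L⁻¹

Exit C_R = C_{R0}(1−X) = 3.95×0.401 = 1.584 mol·L⁻¹.
In a CSTR the entire volume is at exit conditions, so r_S = 0.0579×1.584^2 = 0.1453 and r_T = 0.222×1.584^0.5 = 0.2794.
Fraction of consumed R going to S: r_S/(r_S+r_T) = 0.3421.
C_S = 0.3421·C_{R0}·X = 0.3421×3.95×0.599 = 0.809 mol·L⁻¹.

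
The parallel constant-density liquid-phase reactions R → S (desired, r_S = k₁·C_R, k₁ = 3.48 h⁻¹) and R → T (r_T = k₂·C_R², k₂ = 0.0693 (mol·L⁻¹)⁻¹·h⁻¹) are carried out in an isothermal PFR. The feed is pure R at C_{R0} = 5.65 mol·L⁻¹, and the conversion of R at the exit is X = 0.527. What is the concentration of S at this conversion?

2.75 mol·L⁻¹

C_R = C_{R0}(1−X) = 2.672 mol·L⁻¹.
Along a PFR/batch, dC_S/dC_R = −r_S/(r_S+r_T) = −k₁/(k₁+k₂·C_R).
Integrating from C_{R0} to C_R: C_S = (3.48/0.0693)·ln[(3.48+0.0693·5.65)/(3.48+0.0693·2.67)] = 50.22·ln(3.872/3.665) = 2.750 mol·L⁻¹.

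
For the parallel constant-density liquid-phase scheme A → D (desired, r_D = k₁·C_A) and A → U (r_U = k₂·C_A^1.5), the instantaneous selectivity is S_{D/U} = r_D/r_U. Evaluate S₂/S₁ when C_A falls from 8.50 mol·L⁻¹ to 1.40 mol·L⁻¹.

S_{D/U} = (k₁/k₂)·C_A^-0.5, so S₂/S₁ = (C_{A,2}/C_{A,1})^-0.5.
= (1.40/8.50)^(-0.5) = (0.1647)^(-0.5) = 2.46.

2.46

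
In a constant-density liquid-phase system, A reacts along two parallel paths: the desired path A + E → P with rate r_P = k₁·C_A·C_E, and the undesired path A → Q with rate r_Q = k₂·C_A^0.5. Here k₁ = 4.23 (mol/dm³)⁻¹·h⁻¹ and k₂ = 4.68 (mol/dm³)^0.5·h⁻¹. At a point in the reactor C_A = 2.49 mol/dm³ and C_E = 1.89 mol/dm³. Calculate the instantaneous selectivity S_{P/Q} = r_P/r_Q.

S_{P/Q} = r_P/r_Q = (k₁·C_A·C_E)/(k₂·C_A^0.5) = (k₁/k₂)·C_A^0.5·C_E.
= (4.23×2.490×1.890) / (4.68×2.490^0.5) = 19.91/7.385 = 2.70.

2.70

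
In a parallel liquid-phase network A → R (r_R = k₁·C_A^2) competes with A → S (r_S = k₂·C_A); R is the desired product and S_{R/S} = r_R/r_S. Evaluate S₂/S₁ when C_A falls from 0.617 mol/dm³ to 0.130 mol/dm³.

S_{R/S} = (k₁/k₂)·C_A, so S₂/S₁ = (C_{A,2}/C_{A,1}).
= 0.130/0.617 = 0.211.

0.211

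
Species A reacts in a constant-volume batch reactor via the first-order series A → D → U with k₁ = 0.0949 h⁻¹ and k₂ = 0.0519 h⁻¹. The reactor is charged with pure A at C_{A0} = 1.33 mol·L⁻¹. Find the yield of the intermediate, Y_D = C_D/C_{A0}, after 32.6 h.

0.306

The intermediate concentration in a first-order A→B→C sequence is C_D = k₁C_{A0}(e^(−k₁t) − e^(−k₂t))/(k₂−k₁).
e^(−k₁t) = e^(−0.0949×32.6) = e^(−3.094) = 0.04533; e^(−k₂t) = e^(−1.692) = 0.1842.
C_D = 0.0949×1.33/(0.0519−0.0949) × (0.04533−0.1842) = (-2.935)×(-0.1388) = 0.4075 mol·L⁻¹.
Y_D = C_D/C_{A0} = 0.4075/1.33 = 0.306.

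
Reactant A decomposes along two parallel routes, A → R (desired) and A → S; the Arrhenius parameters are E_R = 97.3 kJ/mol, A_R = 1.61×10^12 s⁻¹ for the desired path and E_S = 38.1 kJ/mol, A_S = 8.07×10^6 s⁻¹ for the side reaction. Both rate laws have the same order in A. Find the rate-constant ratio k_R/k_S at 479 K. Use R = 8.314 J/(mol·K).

0.0698

k_R/k_S = (A_R/A_S)·exp[−(E_R−E_S)/(RT)] = (A_R/A_S)·exp[(E_S−E_R)/(RT)].
(E_S−E_R)/(RT) = (38.1−97.3)×10³/(8.314×479) = -59200/3982 = -14.87.
k_R/k_S = (1.61×10^12/8.07×10^6)·exp(-14.87) = 1.995×10^5 × 3.500×10^-7 = 0.0698.
Since E_R > E_S, raising the temperature improves selectivity toward R.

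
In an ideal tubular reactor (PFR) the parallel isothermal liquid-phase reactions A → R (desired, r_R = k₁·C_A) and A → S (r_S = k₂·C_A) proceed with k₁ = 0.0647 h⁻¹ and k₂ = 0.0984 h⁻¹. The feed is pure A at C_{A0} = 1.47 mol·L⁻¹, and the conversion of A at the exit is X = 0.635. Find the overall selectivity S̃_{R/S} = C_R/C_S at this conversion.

0.658

C_A = C_{A0}(1−X) = 0.5365 mol·L⁻¹.
Both paths are first order in A, so the instantaneous fraction to R is constant: dC_R/d(−C_A) = k₁/(k₁+k₂) = 0.3967.
C_R = 0.3967·(C_{A0}−C_A) = 0.3967×0.9335 = 0.370 mol·L⁻¹.
C_S = (C_{A0}−C_A)−C_R = 0.5632 mol·L⁻¹; S̃_{R/S} = 0.3703/0.5632 = 0.658.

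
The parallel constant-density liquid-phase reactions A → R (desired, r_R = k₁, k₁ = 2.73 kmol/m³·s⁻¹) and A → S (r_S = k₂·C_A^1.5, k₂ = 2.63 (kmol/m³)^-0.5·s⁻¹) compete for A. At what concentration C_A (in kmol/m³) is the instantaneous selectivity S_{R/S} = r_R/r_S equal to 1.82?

S_{R/S} = (k₁/k₂)·C_A^-1.5 ⇒ C_A = (S·k₂/k₁)^(1/(-1.5)).
= (1.82×2.63/2.73)^(-0.6667) = (1.753)^(-0.6667) = 0.688 kmol/m³.

0.688 kmol/m³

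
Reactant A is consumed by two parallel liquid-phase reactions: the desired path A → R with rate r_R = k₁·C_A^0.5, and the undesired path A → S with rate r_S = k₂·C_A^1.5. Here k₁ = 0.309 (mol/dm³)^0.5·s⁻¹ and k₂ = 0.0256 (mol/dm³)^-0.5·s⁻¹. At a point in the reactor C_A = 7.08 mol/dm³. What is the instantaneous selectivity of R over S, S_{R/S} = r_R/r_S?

S_{R/S} = r_R/r_S = (k₁·C_A^0.5)/(k₂·C_A^1.5) = (k₁/k₂)·C_A⁻¹.
= (0.309×7.080^0.5) / (0.0256×7.080^1.5) = 0.8222/0.4823 = 1.70.
The undesired path is higher order in A, so low C_A (CSTR or dilute feed) favours R.

1.70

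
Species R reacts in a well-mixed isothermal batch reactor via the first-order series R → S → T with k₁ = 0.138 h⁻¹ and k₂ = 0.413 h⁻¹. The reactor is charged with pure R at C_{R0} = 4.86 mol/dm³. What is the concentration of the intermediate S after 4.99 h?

Solving the coupled first-order balances gives C_S(t) = [k₁/(k₂−k₁)]·C_{R0}·(e^(−k₁t) − e^(−k₂t)).
e^(−k₁t) = e^(−0.138×4.99) = e^(−0.6886) = 0.5023; e^(−k₂t) = e^(−2.061) = 0.1273.
C_S = 0.138×4.86/(0.413−0.138) × (0.5023−0.1273) = 2.439×0.3749 = 0.9144 mol/dm³.

0.914 mol/dm³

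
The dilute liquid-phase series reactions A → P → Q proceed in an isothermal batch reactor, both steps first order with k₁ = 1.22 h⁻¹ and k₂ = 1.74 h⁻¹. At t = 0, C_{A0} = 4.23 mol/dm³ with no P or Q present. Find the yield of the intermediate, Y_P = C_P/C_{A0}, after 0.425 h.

0.277

The intermediate concentration in a first-order A→B→C sequence is C_P = k₁C_{A0}(e^(−k₁t) − e^(−k₂t))/(k₂−k₁).
e^(−k₁t) = e^(−1.22×0.425) = e^(−0.5185) = 0.5954; e^(−k₂t) = e^(−0.7395) = 0.4774.
C_P = 1.22×4.23/(1.74−1.22) × (0.5954−0.4774) = 9.924×0.1181 = 1.172 mol/dm³.
Y_P = C_P/C_{A0} = 1.172/4.23 = 0.277.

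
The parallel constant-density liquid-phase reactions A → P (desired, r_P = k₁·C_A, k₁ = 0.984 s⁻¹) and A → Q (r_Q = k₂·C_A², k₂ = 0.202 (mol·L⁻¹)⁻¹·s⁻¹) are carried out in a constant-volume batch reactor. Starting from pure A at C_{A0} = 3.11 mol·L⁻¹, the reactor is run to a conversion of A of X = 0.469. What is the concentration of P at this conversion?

0.983 mol·L⁻¹

C_A = C_{A0}(1−X) = 1.651 mol·L⁻¹.
Along a PFR/batch, dC_P/dC_A = −r_P/(r_P+r_Q) = −k₁/(k₁+k₂·C_A).
Integrating from C_{A0} to C_A: C_P = (0.984/0.202)·ln[(0.984+0.202·3.11)/(0.984+0.202·1.65)] = 4.871·ln(1.612/1.318) = 0.9831 mol·L⁻¹.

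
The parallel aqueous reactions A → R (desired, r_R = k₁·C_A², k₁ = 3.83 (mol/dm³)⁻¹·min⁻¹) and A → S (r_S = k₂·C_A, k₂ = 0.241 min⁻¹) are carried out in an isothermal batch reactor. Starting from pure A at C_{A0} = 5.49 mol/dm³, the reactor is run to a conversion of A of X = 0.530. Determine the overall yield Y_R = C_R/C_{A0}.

C_A = C_{A0}(1−X) = 2.580 mol/dm³.
Along a PFR/batch, dC_S/dC_A = −r_S/(r_R+r_S) = −k₂/(k₂+k₁·C_A).
Integrating from C_{A0} to C_A: C_S = (0.241/3.83)·ln[(0.241+3.83·5.49)/(0.241+3.83·2.58)] = 0.06292·ln(21.27/10.12) = 0.04671 mol/dm³.
Then C_R = (C_{A0}−C_A) − C_S = 2.910 − 0.04671 = 2.863 mol/dm³.
Y_R = C_R/C_{A0} = 2.863/5.49 = 0.521.

0.521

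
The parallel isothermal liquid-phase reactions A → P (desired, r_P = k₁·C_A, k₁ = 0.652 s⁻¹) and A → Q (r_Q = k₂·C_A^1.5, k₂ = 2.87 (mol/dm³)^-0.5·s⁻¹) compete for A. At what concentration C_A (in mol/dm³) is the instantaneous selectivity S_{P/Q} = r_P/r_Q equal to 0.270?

0.708 mol/dm³

S_{P/Q} = (k₁/k₂)·C_A^-0.5 ⇒ C_A = (S·k₂/k₁)^(-2).
= (0.270×2.87/0.652)^(-2) = (1.188)^(-2) = 0.708 mol/dm³.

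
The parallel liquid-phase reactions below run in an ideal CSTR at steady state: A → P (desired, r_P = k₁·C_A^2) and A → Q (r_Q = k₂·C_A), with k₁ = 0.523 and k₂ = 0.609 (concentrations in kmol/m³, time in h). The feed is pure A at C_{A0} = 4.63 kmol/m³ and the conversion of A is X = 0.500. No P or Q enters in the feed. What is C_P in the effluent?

Exit C_A = C_{A0}(1−X) = 4.63×0.500 = 2.315 kmol/m³.
A CSTR operates uniformly at the exit composition, giving r_P = 2.803 and r_Q = 1.410 (each k·C_A^n at C_A = 2.315).
Fraction of consumed A going to P: r_P/(r_P+r_Q) = 0.6653.
C_P = 0.6653·C_{A0}·X = 0.6653×4.63×0.500 = 1.54 kmol/m³.

1.54 kmol/m³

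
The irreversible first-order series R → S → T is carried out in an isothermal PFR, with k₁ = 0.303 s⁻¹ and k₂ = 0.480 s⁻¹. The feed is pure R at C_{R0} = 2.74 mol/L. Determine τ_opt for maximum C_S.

2.60 s

The intermediate peaks when r₁ = r₂, i.e. k₁e^(−k₁τ) = k₂e^(−k₂τ), giving τ_opt = ln(k₂/k₁)/(k₂−k₁).
= ln(0.480/0.303)/(0.480−0.303) = ln(1.584)/0.1770 = 0.4601/0.1770 = 2.60 s.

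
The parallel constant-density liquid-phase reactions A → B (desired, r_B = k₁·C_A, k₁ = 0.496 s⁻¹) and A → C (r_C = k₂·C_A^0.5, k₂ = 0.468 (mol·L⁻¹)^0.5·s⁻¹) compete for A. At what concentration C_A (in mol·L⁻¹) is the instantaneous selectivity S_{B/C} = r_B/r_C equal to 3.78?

12.7 mol·L⁻¹

S_{B/C} = (k₁/k₂)·C_A^0.5 ⇒ C_A = (S·k₂/k₁)^(2).
= (3.78×0.468/0.496)^(2) = (3.567)^(2) = 12.7 mol·L⁻¹.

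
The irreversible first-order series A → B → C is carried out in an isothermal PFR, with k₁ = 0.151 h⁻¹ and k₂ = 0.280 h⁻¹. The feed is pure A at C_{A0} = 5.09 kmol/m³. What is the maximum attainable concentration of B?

1.33 kmol/m³

Evaluating C_B at τ_opt = ln(k₂/k₁)/(k₂−k₁) gives C_{B,max}/C_{A0} = (k₁/k₂)^[k₂/(k₂−k₁)].
= (0.151/0.280)^(0.280/(0.280−0.151)) = (0.5393)^(2.171) = 0.2618.
C_{B,max} = 0.2618×5.09 = 1.33 kmol/m³.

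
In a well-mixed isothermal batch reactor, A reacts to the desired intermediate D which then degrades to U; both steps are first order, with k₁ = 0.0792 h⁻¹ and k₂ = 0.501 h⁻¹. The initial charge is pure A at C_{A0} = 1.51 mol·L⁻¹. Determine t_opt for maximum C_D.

4.37 h

Setting dC_D/dt = 0 gives t_opt = ln(k₂/k₁)/(k₂−k₁).
= ln(0.501/0.0792)/(0.501−0.0792) = ln(6.326)/0.4218 = 1.845/0.4218 = 4.37 h.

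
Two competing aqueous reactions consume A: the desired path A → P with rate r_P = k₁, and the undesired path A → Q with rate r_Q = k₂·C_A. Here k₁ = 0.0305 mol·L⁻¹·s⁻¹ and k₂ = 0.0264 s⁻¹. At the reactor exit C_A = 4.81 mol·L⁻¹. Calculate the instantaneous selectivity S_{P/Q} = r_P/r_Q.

S_{P/Q} = r_P/r_Q = (k₁)/(k₂·C_A) = (k₁/k₂)·C_A⁻¹.
= (0.0305) / (0.0264×4.810) = 0.03050/0.1270 = 0.240.
The undesired path is higher order in A, so low C_A (CSTR or dilute feed) favours P.

0.240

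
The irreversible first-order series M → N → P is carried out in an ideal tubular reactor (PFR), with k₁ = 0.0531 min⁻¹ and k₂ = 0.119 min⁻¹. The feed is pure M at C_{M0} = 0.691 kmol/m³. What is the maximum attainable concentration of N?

Evaluating C_N at τ_opt = ln(k₂/k₁)/(k₂−k₁) gives C_{N,max}/C_{M0} = (k₁/k₂)^[k₂/(k₂−k₁)].
= (0.0531/0.119)^(0.119/(0.119−0.0531)) = (0.4462)^(1.806) = 0.2329.
C_{N,max} = 0.2329×0.691 = 0.161 kmol/m³.

0.161 kmol/m³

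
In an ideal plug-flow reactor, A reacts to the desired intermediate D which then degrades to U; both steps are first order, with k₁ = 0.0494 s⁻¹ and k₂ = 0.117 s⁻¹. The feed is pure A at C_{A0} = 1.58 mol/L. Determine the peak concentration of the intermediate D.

For a first-order series the maximum intermediate yield is C_{D,max}/C_{A0} = (k₁/k₂)^[k₂/(k₂−k₁)].
= (0.0494/0.117)^(0.117/(0.117−0.0494)) = (0.4222)^(1.731) = 0.2249.
C_{D,max} = 0.2249×1.58 = 0.355 mol/L.

0.355 mol/L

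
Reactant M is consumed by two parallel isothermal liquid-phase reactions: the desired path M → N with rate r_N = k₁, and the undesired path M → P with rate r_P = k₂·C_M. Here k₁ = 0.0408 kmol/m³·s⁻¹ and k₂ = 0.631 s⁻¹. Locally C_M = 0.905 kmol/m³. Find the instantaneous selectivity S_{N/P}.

0.0714

S_{N/P} = r_N/r_P = (k₁)/(k₂·C_M) = (k₁/k₂)·C_M⁻¹.
= (0.0408) / (0.631×0.9050) = 0.04080/0.5711 = 0.0714.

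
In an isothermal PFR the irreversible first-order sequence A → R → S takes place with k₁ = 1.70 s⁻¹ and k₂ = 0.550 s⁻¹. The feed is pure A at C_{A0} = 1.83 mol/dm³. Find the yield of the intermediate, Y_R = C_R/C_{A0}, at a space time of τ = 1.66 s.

Solving the coupled first-order balances gives C_R(τ) = [k₁/(k₂−k₁)]·C_{A0}·(e^(−k₁τ) − e^(−k₂τ)).
e^(−k₁τ) = e^(−1.70×1.66) = e^(−2.822) = 0.05949; e^(−k₂τ) = e^(−0.9130) = 0.4013.
C_R = 1.70×1.83/(0.550−1.70) × (0.05949−0.4013) = (-2.705)×(-0.3418) = 0.9247 mol/dm³.
Y_R = C_R/C_{A0} = 0.9247/1.83 = 0.505.

0.505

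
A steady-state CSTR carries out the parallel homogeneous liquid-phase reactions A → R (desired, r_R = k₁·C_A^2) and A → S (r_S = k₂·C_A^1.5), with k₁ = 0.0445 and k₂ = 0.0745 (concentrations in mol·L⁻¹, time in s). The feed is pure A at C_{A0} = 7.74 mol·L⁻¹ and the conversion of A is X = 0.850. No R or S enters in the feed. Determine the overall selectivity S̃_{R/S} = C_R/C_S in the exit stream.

0.644

Exit C_A = C_{A0}(1−X) = 7.74×0.150 = 1.161 mol·L⁻¹.
In a CSTR the entire volume is at exit conditions, so r_R = 0.0445×1.161^2 = 0.05998 and r_S = 0.0745×1.161^1.5 = 0.09320.
Overall selectivity = C_R/C_S = r_Rτ/(r_Sτ) = r_R/r_S = 0.644.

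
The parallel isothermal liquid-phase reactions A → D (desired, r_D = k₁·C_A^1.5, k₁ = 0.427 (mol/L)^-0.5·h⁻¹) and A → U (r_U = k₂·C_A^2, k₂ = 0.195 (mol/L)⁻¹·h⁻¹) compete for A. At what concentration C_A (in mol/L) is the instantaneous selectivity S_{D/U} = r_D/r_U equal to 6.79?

S_{D/U} = (k₁/k₂)·C_A^-0.5 ⇒ C_A = (S·k₂/k₁)^(-2).
= (6.79×0.195/0.427)^(-2) = (3.101)^(-2) = 0.104 mol/L.

0.104 mol/L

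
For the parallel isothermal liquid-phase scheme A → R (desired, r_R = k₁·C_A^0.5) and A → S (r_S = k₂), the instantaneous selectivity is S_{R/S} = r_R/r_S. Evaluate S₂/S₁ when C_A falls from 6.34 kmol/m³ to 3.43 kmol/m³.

S_{R/S} = (k₁/k₂)·C_A^0.5, so S₂/S₁ = (C_{A,2}/C_{A,1})^0.5.
= (3.43/6.34)^0.5 = (0.5410)^0.5 = 0.736.

0.736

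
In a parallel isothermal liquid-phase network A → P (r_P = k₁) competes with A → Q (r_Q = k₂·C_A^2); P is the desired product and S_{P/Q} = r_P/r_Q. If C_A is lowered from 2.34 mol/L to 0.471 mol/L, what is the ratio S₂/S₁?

S_{P/Q} = (k₁/k₂)·C_A^-2, so S₂/S₁ = (C_{A,2}/C_{A,1})^-2.
= (0.471/2.34)^(-2) = (0.2013)^(-2) = 24.7.
Selectivity toward P rises as C_A falls — low-concentration operation is favoured.

24.7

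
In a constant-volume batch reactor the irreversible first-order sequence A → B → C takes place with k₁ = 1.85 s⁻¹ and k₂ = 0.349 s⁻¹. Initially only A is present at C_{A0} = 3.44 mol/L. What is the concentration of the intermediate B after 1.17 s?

Solving the coupled first-order balances gives C_B(t) = [k₁/(k₂−k₁)]·C_{A0}·(e^(−k₁t) − e^(−k₂t)).
e^(−k₁t) = e^(−1.85×1.17) = e^(−2.164) = 0.1148; e^(−k₂t) = e^(−0.4083) = 0.6648.
C_B = 1.85×3.44/(0.349−1.85) × (0.1148−0.6648) = (-4.240)×(-0.5500) = 2.332 mol/L.

2.33 mol/L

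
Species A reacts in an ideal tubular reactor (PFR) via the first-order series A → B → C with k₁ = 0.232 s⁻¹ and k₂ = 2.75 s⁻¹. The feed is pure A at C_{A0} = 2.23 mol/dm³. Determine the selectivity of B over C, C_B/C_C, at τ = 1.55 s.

For first-order series with pure A initially, C_B(τ) = k₁C_{A0}/(k₂−k₁)·(e^(−k₁τ) − e^(−k₂τ)).
e^(−k₁τ) = e^(−0.232×1.55) = e^(−0.3596) = 0.6980; e^(−k₂τ) = e^(−4.263) = 0.01409.
C_B = 0.232×2.23/(2.75−0.232) × (0.6980−0.01409) = 0.2055×0.6839 = 0.1405 mol/dm³.
C_A = C_{A0}e^(−k₁τ) = 1.556 mol/dm³, so C_C = C_{A0}−C_A−C_B = 0.5330 mol/dm³; C_B/C_C = 0.264.

0.264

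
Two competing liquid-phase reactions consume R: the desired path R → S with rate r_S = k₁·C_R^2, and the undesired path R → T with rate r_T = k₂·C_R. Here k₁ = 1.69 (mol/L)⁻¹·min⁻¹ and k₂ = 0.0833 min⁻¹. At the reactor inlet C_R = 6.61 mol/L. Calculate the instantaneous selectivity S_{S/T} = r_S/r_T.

S_{S/T} = r_S/r_T = (k₁·C_R^2)/(k₂·C_R) = (k₁/k₂)·C_R.
= (1.69×6.610^2) / (0.0833×6.610) = 73.84/0.5506 = 134.
Since the desired path is higher order in R, keeping C_R high (PFR or concentrated feed) favours S.

134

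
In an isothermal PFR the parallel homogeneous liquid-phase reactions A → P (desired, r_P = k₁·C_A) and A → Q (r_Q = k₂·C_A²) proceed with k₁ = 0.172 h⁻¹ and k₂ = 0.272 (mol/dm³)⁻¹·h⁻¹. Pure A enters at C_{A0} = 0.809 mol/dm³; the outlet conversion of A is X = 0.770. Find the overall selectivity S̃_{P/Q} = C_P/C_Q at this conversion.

1.35

C_A = C_{A0}(1−X) = 0.1861 mol/dm³.
Along a PFR/batch, dC_P/dC_A = −r_P/(r_P+r_Q) = −k₁/(k₁+k₂·C_A).
Integrating from C_{A0} to C_A: C_P = (0.172/0.272)·ln[(0.172+0.272·0.809)/(0.172+0.272·0.186)] = 0.6324·ln(0.3920/0.2226) = 0.3579 mol/dm³.
C_Q = (C_{A0}−C_A)−C_P = 0.2650 mol/dm³; S̃_{P/Q} = 0.3579/0.2650 = 1.35.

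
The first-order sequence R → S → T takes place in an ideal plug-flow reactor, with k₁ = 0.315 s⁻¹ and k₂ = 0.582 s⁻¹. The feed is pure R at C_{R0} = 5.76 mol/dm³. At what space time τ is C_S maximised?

The intermediate peaks when r₁ = r₂, i.e. k₁e^(−k₁τ) = k₂e^(−k₂τ), giving τ_opt = ln(k₂/k₁)/(k₂−k₁).
= ln(0.582/0.315)/(0.582−0.315) = ln(1.848)/0.2670 = 0.6139/0.2670 = 2.30 s.

2.30 s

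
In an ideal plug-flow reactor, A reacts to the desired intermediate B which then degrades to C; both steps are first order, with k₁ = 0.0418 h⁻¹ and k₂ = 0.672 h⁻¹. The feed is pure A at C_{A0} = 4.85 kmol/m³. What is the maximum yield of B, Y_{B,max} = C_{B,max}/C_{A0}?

0.0517

At the optimum, C_{B,max}/C_{A0} = (k₁/k₂)^[k₂/(k₂−k₁)].
= (0.0418/0.672)^(0.672/(0.672−0.0418)) = (0.06220)^(1.066) = 0.05174.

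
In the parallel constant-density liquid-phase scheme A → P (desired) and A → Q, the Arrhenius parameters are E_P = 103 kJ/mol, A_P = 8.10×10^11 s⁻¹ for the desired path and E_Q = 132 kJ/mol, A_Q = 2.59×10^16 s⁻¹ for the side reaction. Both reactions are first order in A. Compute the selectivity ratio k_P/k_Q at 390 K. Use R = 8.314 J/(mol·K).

0.240

Since both paths have the same order in A, the concentration cancels and S_{P/Q} = k_P/k_Q = (A_P/A_Q)·exp[(E_Q−E_P)/(RT)].
(E_Q−E_P)/(RT) = (132−103)×10³/(8.314×390) = 29000/3242 = 8.944.
k_P/k_Q = (8.10×10^11/2.59×10^16)·exp(8.944) = 3.127×10^-5 × 7660 = 0.240.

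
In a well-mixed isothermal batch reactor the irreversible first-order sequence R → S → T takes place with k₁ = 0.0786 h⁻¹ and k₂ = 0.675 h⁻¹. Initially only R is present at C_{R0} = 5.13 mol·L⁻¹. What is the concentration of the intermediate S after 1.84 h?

The intermediate concentration in a first-order A→B→C sequence is C_S = k₁C_{R0}(e^(−k₁t) − e^(−k₂t))/(k₂−k₁).
e^(−k₁t) = e^(−0.0786×1.84) = e^(−0.1446) = 0.8653; e^(−k₂t) = e^(−1.242) = 0.2888.
C_S = 0.0786×5.13/(0.675−0.0786) × (0.8653−0.2888) = 0.6761×0.5765 = 0.3898 mol·L⁻¹.

0.390 mol·L⁻¹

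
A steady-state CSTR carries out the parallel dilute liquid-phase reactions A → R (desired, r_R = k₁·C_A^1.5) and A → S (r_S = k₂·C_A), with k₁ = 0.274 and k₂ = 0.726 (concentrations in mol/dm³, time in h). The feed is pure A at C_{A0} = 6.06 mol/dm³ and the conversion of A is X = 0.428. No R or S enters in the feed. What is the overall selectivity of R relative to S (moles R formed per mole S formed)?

Exit C_A = C_{A0}(1−X) = 6.06×0.572 = 3.466 mol/dm³.
In a CSTR the entire volume is at exit conditions, so r_R = 0.274×3.466^1.5 = 1.768 and r_S = 0.726×3.466 = 2.517.
Overall selectivity = C_R/C_S = r_Rτ/(r_Sτ) = r_R/r_S = 0.703.

0.703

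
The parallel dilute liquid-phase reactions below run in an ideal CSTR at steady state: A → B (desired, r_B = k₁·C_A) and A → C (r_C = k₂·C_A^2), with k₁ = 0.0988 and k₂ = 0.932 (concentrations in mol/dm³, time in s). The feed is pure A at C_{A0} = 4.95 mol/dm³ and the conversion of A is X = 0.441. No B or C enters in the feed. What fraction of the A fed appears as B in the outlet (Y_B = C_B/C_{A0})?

0.0163

Exit C_A = C_{A0}(1−X) = 4.95×0.559 = 2.767 mol/dm³.
Rates in a CSTR are evaluated at the outlet concentration: r_B = 0.0988×2.767 = 0.2734, r_C = 0.932×2.767^2 = 7.136.
Fraction of consumed A going to B: r_B/(r_B+r_C) = 0.03690.
C_B = 0.03690·C_{A0}·X = 0.03690×4.95×0.441 = 0.0805 mol/dm³; Y_B = C_B/C_{A0} = 0.0163.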